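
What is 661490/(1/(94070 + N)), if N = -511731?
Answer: -276278574890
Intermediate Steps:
661490/(1/(94070 + N)) = 661490/(1/(94070 - 511731)) = 661490/(1/(-417661)) = 661490/(-1/417661) = 661490*(-417661) = -276278574890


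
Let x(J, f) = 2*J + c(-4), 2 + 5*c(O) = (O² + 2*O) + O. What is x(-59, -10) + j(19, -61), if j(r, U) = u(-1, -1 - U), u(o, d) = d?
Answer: -288/5 ≈ -57.600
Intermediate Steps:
j(r, U) = -1 - U
c(O) = -⅖ + O²/5 + 3*O/5 (c(O) = -⅖ + ((O² + 2*O) + O)/5 = -⅖ + (O² + 3*O)/5 = -⅖ + (O²/5 + 3*O/5) = -⅖ + O²/5 + 3*O/5)
x(J, f) = ⅖ + 2*J (x(J, f) = 2*J + (-⅖ + (⅕)*(-4)² + (⅗)*(-4)) = 2*J + (-⅖ + (⅕)*16 - 12/5) = 2*J + (-⅖ + 16/5 - 12/5) = 2*J + ⅖ = ⅖ + 2*J)
x(-59, -10) + j(19, -61) = (⅖ + 2*(-59)) + (-1 - 1*(-61)) = (⅖ - 118) + (-1 + 61) = -588/5 + 60 = -288/5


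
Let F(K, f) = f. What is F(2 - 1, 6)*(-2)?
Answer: -12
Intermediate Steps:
F(2 - 1, 6)*(-2) = 6*(-2) = -12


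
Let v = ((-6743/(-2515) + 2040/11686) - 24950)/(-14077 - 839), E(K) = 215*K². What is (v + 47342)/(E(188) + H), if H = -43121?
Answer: 3459130442055847/552061792316628660 ≈ 0.0062658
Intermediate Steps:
v = 122200634367/73064260940 (v = ((-6743*(-1/2515) + 2040*(1/11686)) - 24950)/(-14916) = ((6743/2515 + 1020/5843) - 24950)*(-1/14916) = (41964649/14695145 - 24950)*(-1/14916) = -366601903101/14695145*(-1/14916) = 122200634367/73064260940 ≈ 1.6725)
(v + 47342)/(E(188) + H) = (122200634367/73064260940 + 47342)/(215*188² - 43121) = 3459130442055847/(73064260940*(215*35344 - 43121)) = 3459130442055847/(73064260940*(7598960 - 43121)) = (3459130442055847/73064260940)/7555839 = (3459130442055847/73064260940)*(1/7555839) = 3459130442055847/552061792316628660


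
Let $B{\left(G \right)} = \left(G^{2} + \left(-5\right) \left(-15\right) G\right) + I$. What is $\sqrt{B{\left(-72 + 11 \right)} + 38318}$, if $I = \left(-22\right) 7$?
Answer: $\sqrt{37310} \approx 193.16$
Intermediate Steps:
$I = -154$
$B{\left(G \right)} = -154 + G^{2} + 75 G$ ($B{\left(G \right)} = \left(G^{2} + \left(-5\right) \left(-15\right) G\right) - 154 = \left(G^{2} + 75 G\right) - 154 = -154 + G^{2} + 75 G$)
$\sqrt{B{\left(-72 + 11 \right)} + 38318} = \sqrt{\left(-154 + \left(-72 + 11\right)^{2} + 75 \left(-72 + 11\right)\right) + 38318} = \sqrt{\left(-154 + \left(-61\right)^{2} + 75 \left(-61\right)\right) + 38318} = \sqrt{\left(-154 + 3721 - 4575\right) + 38318} = \sqrt{-1008 + 38318} = \sqrt{37310}$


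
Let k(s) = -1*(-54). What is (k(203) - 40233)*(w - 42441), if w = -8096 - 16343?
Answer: 2687171520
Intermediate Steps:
k(s) = 54
w = -24439
(k(203) - 40233)*(w - 42441) = (54 - 40233)*(-24439 - 42441) = -40179*(-66880) = 2687171520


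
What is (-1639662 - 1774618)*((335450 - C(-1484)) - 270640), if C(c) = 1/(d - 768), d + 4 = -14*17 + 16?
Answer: -109975906646740/497 ≈ -2.2128e+11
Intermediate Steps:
d = -226 (d = -4 + (-14*17 + 16) = -4 + (-238 + 16) = -4 - 222 = -226)
C(c) = -1/994 (C(c) = 1/(-226 - 768) = 1/(-994) = -1/994)
(-1639662 - 1774618)*((335450 - C(-1484)) - 270640) = (-1639662 - 1774618)*((335450 - 1*(-1/994)) - 270640) = -3414280*((335450 + 1/994) - 270640) = -3414280*(333437301/994 - 270640) = -3414280*64421141/994 = -109975906646740/497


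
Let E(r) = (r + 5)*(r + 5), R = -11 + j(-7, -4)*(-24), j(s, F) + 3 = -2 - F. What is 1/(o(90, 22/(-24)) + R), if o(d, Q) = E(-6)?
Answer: 1/14 ≈ 0.071429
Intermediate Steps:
j(s, F) = -5 - F (j(s, F) = -3 + (-2 - F) = -5 - F)
R = 13 (R = -11 + (-5 - 1*(-4))*(-24) = -11 + (-5 + 4)*(-24) = -11 - 1*(-24) = -11 + 24 = 13)
E(r) = (5 + r)² (E(r) = (5 + r)*(5 + r) = (5 + r)²)
o(d, Q) = 1 (o(d, Q) = (5 - 6)² = (-1)² = 1)
1/(o(90, 22/(-24)) + R) = 1/(1 + 13) = 1/14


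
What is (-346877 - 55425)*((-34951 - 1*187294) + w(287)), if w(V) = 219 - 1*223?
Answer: 89411217198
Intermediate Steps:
w(V) = -4 (w(V) = 219 - 223 = -4)
(-346877 - 55425)*((-34951 - 1*187294) + w(287)) = (-346877 - 55425)*((-34951 - 1*187294) - 4) = -402302*((-34951 - 187294) - 4) = -402302*(-222245 - 4) = -402302*(-222249) = 89411217198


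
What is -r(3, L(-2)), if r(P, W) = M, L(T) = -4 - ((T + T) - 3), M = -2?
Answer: 2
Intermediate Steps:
L(T) = -1 - 2*T (L(T) = -4 - (2*T - 3) = -4 - (-3 + 2*T) = -4 + (3 - 2*T) = -1 - 2*T)
r(P, W) = -2
-r(3, L(-2)) = -1*(-2) = 2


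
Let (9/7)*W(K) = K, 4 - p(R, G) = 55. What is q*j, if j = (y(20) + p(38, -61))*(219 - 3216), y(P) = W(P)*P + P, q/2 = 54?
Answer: -90665244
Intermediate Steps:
q = 108 (q = 2*54 = 108)
p(R, G) = -51 (p(R, G) = 4 - 1*55 = 4 - 55 = -51)
W(K) = 7*K/9
y(P) = P + 7*P²/9 (y(P) = (7*P/9)*P + P = 7*P²/9 + P = P + 7*P²/9)
j = -839493 (j = ((⅑)*20*(9 + 7*20) - 51)*(219 - 3216) = ((⅑)*20*(9 + 140) - 51)*(-2997) = ((⅑)*20*149 - 51)*(-2997) = (2980/9 - 51)*(-2997) = (2521/9)*(-2997) = -839493)
q*j = 108*(-839493) = -90665244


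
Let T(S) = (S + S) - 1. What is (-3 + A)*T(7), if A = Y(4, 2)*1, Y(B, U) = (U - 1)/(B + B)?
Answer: -299/8 ≈ -37.375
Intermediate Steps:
Y(B, U) = (-1 + U)/(2*B) (Y(B, U) = (-1 + U)/((2*B)) = (-1 + U)*(1/(2*B)) = (-1 + U)/(2*B))
T(S) = -1 + 2*S (T(S) = 2*S - 1 = -1 + 2*S)
A = 1/8 (A = ((1/2)*(-1 + 2)/4)*1 = ((1/2)*(1/4)*1)*1 = (1/8)*1 = 1/8 ≈ 0.12500)
(-3 + A)*T(7) = (-3 + 1/8)*(-1 + 2*7) = -23*(-1 + 14)/8 = -23/8*13 = -299/8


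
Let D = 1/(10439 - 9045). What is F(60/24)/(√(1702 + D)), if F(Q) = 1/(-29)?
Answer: -√367487674/22935027 ≈ -0.00083584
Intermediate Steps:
D = 1/1394 ≈ 0.00071736
F(Q) = -1/29
F(60/24)/(√(1702 + D)) = -1/(29*√(1702 + 1/1394)) = -√367487674/790863/29 = -√367487674/22935027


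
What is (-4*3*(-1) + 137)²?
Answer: 22201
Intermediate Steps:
(-4*3*(-1) + 137)² = (-12*(-1) + 137)² = (12 + 137)² = 149² = 22201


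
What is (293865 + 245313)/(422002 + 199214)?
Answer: 89863/103536 ≈ 0.86794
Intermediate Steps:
(293865 + 245313)/(422002 + 199214) = 539178/621216 = 539178*(1/621216) = 89863/103536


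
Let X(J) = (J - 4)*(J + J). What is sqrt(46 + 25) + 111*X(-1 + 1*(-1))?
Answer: 2664 + sqrt(71) ≈ 2672.4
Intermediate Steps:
X(J) = 2*J*(-4 + J) (X(J) = (-4 + J)*(2*J) = 2*J*(-4 + J))
sqrt(46 + 25) + 111*X(-1 + 1*(-1)) = sqrt(46 + 25) + 111*(2*(-1 + 1*(-1))*(-4 + (-1 + 1*(-1)))) = sqrt(71) + 111*(2*(-1 - 1)*(-4 + (-1 - 1))) = sqrt(71) + 111*(2*(-2)*(-4 - 2)) = sqrt(71) + 111*(2*(-2)*(-6)) = sqrt(71) + 111*24 = sqrt(71) + 2664 = 2664 + sqrt(71)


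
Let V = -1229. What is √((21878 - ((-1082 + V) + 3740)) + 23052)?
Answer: √43501 ≈ 208.57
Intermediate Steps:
√((21878 - ((-1082 + V) + 3740)) + 23052) = √((21878 - ((-1082 - 1229) + 3740)) + 23052) = √((21878 - (-2311 + 3740)) + 23052) = √((21878 - 1*1429) + 23052) = √((21878 - 1429) + 23052) = √(20449 + 23052) = √43501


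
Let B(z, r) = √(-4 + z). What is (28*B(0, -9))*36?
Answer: 2016*I ≈ 2016.0*I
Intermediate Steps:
(28*B(0, -9))*36 = (28*√(-4 + 0))*36 = (28*√(-4))*36 = (28*(2*I))*36 = (56*I)*36 = 2016*I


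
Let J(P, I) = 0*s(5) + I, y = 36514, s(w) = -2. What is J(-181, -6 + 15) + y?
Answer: 36523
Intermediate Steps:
J(P, I) = I (J(P, I) = 0*(-2) + I = 0 + I = I)
J(-181, -6 + 15) + y = (-6 + 15) + 36514 = 9 + 36514 = 36523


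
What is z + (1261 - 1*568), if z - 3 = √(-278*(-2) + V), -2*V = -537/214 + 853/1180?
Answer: 696 + √8877762245270/126260 ≈ 719.60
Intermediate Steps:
V = 225559/252520 (V = -(-537/214 + 853/1180)/2 = -½*(-225559/126260) = 225559/252520 ≈ 0.89323)
z = 3 + √8877762245270/126260 (z = 3 + √(-278*(-2) + 225559/252520) = 3 + √(556 + 225559/252520) = 3 + √(140626679/252520) = 3 + √8877762245270/126260 ≈ 26.599)
z + (1261 - 1*568) = (3 + √8877762245270/126260) + (1261 - 1*568) = (3 + √8877762245270/126260) + (1261 - 568) = (3 + √8877762245270/126260) + 693 = 696 + √8877762245270/126260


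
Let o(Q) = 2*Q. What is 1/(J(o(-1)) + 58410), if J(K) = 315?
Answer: 1/58725 ≈ 1.7029e-5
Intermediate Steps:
1/(J(o(-1)) + 58410) = 1/(315 + 58410) = 1/58725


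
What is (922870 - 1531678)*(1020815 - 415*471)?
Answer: -502479682800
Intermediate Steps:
(922870 - 1531678)*(1020815 - 415*471) = -608808*(1020815 - 195465) = -608808*825350 = -502479682800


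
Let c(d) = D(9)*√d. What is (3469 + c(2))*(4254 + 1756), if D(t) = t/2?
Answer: 20848690 + 27045*√2 ≈ 2.0887e+7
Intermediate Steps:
D(t) = t/2 (D(t) = t*(½) = t/2)
c(d) = 9*√d/2 (c(d) = ((½)*9)*√d = 9*√d/2)
(3469 + c(2))*(4254 + 1756) = (3469 + 9*√2/2)*(4254 + 1756) = (3469 + 9*√2/2)*6010 = 20848690 + 27045*√2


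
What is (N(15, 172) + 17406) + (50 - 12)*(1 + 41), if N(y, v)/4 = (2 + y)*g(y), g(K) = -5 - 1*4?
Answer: 18390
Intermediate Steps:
g(K) = -9 (g(K) = -5 - 4 = -9)
N(y, v) = -72 - 36*y (N(y, v) = 4*((2 + y)*(-9)) = 4*(-18 - 9*y) = -72 - 36*y)
(N(15, 172) + 17406) + (50 - 12)*(1 + 41) = ((-72 - 36*15) + 17406) + (50 - 12)*(1 + 41) = ((-72 - 540) + 17406) + 38*42 = (-612 + 17406) + 1596 = 16794 + 1596 = 18390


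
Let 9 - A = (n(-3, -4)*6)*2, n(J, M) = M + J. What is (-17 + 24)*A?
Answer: 651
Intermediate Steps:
n(J, M) = J + M
A = 93 (A = 9 - (-3 - 4)*6*2 = 9 - (-7*6)*2 = 9 - (-42)*2 = 9 - 1*(-84) = 9 + 84 = 93)
(-17 + 24)*A = (-17 + 24)*93 = 7*93 = 651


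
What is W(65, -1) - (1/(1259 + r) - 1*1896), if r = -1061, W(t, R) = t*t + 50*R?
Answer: 1202057/198 ≈ 6071.0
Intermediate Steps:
W(t, R) = t**2 + 50*R
W(65, -1) - (1/(1259 + r) - 1*1896) = (65**2 + 50*(-1)) - (1/(1259 - 1061) - 1*1896) = (4225 - 50) - (1/198 - 1896) = 4175 - (1/198 - 1896) = 4175 - 1*(-375407/198) = 4175 + 375407/198 = 1202057/198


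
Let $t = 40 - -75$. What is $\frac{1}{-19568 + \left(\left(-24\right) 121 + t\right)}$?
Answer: $- \frac{1}{22357} \approx -4.4729 \cdot 10^{-5}$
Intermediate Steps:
$t = 115$ ($t = 40 + 75 = 115$)
$\frac{1}{-19568 + \left(\left(-24\right) 121 + t\right)} = \frac{1}{-19568 + \left(\left(-24\right) 121 + 115\right)} = \frac{1}{-19568 + \left(-2904 + 115\right)} = \frac{1}{-19568 - 2789} = \frac{1}{-22357} = - \frac{1}{22357}$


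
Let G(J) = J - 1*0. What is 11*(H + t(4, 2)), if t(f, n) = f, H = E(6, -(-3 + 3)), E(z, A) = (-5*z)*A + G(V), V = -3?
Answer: 11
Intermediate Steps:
G(J) = J (G(J) = J + 0 = J)
E(z, A) = -3 - 5*A*z (E(z, A) = (-5*z)*A - 3 = -5*A*z - 3 = -3 - 5*A*z)
H = -3 (H = -3 - 5*(-(-3 + 3))*6 = -3 - 5*(-1*0)*6 = -3 - 5*0*6 = -3 + 0 = -3)
11*(H + t(4, 2)) = 11*(-3 + 4) = 11*1 = 11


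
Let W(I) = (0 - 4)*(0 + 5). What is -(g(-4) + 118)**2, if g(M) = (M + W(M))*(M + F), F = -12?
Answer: -252004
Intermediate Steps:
W(I) = -20 (W(I) = -4*5 = -20)
g(M) = (-20 + M)*(-12 + M) (g(M) = (M - 20)*(M - 12) = (-20 + M)*(-12 + M))
-(g(-4) + 118)**2 = -((240 + (-4)**2 - 32*(-4)) + 118)**2 = -((240 + 16 + 128) + 118)**2 = -(384 + 118)**2 = -1*502**2 = -1*252004 = -252004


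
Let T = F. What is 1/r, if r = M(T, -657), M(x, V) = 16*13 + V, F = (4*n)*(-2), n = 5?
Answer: -1/449 ≈ -0.0022272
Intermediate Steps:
F = -40 (F = (4*5)*(-2) = 20*(-2) = -40)
T = -40
M(x, V) = 208 + V
r = -449 (r = 208 - 657 = -449)
1/r = 1/(-449) = -1/449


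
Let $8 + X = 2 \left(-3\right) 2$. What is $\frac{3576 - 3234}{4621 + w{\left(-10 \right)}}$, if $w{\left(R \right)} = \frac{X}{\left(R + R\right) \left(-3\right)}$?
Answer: $\frac{513}{6931} \approx 0.074015$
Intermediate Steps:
$X = -20$ ($X = -8 + 2 \left(-3\right) 2 = -8 - 12 = -20$)
$w{\left(R \right)} = \frac{10}{3 R}$ ($w{\left(R \right)} = - \frac{20}{\left(R + R\right) \left(-3\right)} = - \frac{20}{2 R \left(-3\right)} = - \frac{20}{\left(-6\right) R} = - 20 \left(- \frac{1}{6 R}\right) = \frac{10}{3 R}$)
$\frac{3576 - 3234}{4621 + w{\left(-10 \right)}} = \frac{3576 - 3234}{4621 + \frac{10}{3 \left(-10\right)}} = \frac{342}{4621 + \frac{10}{3} \left(- \frac{1}{10}\right)} = \frac{342}{4621 - \frac{1}{3}} = \frac{342}{\frac{13862}{3}} = 342 \cdot \frac{3}{13862} = \frac{513}{6931}$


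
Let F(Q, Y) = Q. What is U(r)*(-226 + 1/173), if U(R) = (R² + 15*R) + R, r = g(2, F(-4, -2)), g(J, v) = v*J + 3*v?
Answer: -3127760/173 ≈ -18080.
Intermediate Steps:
g(J, v) = 3*v + J*v (g(J, v) = J*v + 3*v = 3*v + J*v)
r = -20 (r = -4*(3 + 2) = -4*5 = -20)
U(R) = R² + 16*R
U(r)*(-226 + 1/173) = (-20*(16 - 20))*(-226 + 1/173) = (-20*(-4))*(-226 + 1/173) = 80*(-39097/173) = -3127760/173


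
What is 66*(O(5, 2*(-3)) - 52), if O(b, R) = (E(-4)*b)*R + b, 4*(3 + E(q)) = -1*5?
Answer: 5313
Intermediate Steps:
E(q) = -17/4 (E(q) = -3 + (-1*5)/4 = -3 + (¼)*(-5) = -3 - 5/4 = -17/4)
O(b, R) = b - 17*R*b/4 (O(b, R) = (-17*b/4)*R + b = -17*R*b/4 + b = b - 17*R*b/4)
66*(O(5, 2*(-3)) - 52) = 66*((¼)*5*(4 - 34*(-3)) - 52) = 66*((¼)*5*(4 - 17*(-6)) - 52) = 66*((¼)*5*(4 + 102) - 52) = 66*((¼)*5*106 - 52) = 66*(265/2 - 52) = 66*(161/2) = 5313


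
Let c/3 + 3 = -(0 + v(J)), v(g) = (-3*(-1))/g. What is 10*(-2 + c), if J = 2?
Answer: -155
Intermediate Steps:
v(g) = 3/g
c = -27/2 (c = -9 + 3*(-(0 + 3/2)) = -9 + 3*(-1*3/2) = -9 + 3*(-3/2) = -9 - 9/2 = -27/2 ≈ -13.500)
10*(-2 + c) = 10*(-2 - 27/2) = 10*(-31/2) = -155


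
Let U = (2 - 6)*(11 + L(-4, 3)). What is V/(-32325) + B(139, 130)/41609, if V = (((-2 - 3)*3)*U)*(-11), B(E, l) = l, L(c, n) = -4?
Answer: 13095722/89667395 ≈ 0.14605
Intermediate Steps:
U = -28 (U = (2 - 6)*(11 - 4) = -4*7 = -28)
V = -4620 (V = (((-2 - 3)*3)*(-28))*(-11) = (-5*3*(-28))*(-11) = -15*(-28)*(-11) = 420*(-11) = -4620)
V/(-32325) + B(139, 130)/41609 = -4620/(-32325) + 130/41609 = -4620*(-1/32325) + 130*(1/41609) = 308/2155 + 130/41609 = 13095722/89667395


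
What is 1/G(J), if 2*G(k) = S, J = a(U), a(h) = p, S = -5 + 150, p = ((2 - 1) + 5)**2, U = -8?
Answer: 2/145 ≈ 0.013793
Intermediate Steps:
p = 36 (p = (1 + 5)**2 = 6**2 = 36)
S = 145
a(h) = 36
J = 36
G(k) = 145/2 (G(k) = (1/2)*145 = 145/2)
1/G(J) = 1/(145/2) = 2/145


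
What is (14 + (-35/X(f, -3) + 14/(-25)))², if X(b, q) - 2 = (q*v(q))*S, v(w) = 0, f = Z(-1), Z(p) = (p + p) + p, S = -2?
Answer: 41209/2500 ≈ 16.484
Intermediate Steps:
Z(p) = 3*p (Z(p) = 2*p + p = 3*p)
f = -3 (f = 3*(-1) = -3)
X(b, q) = 2 (X(b, q) = 2 + (q*0)*(-2) = 2 + 0*(-2) = 2 + 0 = 2)
(14 + (-35/X(f, -3) + 14/(-25)))² = (14 + (-35/2 + 14/(-25)))² = (14 + (-35*½ + 14*(-1/25)))² = (14 + (-35/2 - 14/25))² = (14 - 903/50)² = (-203/50)² = 41209/2500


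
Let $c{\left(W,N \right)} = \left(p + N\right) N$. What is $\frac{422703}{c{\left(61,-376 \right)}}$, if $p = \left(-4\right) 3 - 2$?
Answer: $\frac{140901}{48880} \approx 2.8826$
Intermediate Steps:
$p = -14$ ($p = -12 - 2 = -14$)
$c{\left(W,N \right)} = N \left(-14 + N\right)$ ($c{\left(W,N \right)} = \left(-14 + N\right) N = N \left(-14 + N\right)$)
$\frac{422703}{c{\left(61,-376 \right)}} = \frac{422703}{\left(-376\right) \left(-14 - 376\right)} = \frac{422703}{\left(-376\right) \left(-390\right)} = \frac{422703}{146640} = 422703 \cdot \frac{1}{146640} = \frac{140901}{48880}$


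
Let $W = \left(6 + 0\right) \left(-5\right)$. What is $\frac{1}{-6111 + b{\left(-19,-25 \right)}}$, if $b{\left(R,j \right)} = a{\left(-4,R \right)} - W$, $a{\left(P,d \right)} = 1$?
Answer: $- \frac{1}{6080} \approx -0.00016447$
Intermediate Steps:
$W = -30$ ($W = 6 \left(-5\right) = -30$)
$b{\left(R,j \right)} = 31$ ($b{\left(R,j \right)} = 1 - -30 = 1 + 30 = 31$)
$\frac{1}{-6111 + b{\left(-19,-25 \right)}} = \frac{1}{-6111 + 31} = \frac{1}{-6080} = - \frac{1}{6080}$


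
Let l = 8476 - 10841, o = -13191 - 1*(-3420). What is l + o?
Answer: -12136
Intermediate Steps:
o = -9771 (o = -13191 + 3420 = -9771)
l = -2365
l + o = -2365 - 9771 = -12136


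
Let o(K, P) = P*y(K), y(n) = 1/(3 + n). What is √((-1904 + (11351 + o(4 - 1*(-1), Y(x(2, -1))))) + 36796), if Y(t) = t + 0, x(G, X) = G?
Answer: √184973/2 ≈ 215.04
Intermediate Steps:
Y(t) = t
o(K, P) = P/(3 + K)
√((-1904 + (11351 + o(4 - 1*(-1), Y(x(2, -1))))) + 36796) = √((-1904 + (11351 + 2/(3 + (4 - 1*(-1))))) + 36796) = √((-1904 + (11351 + 2/(3 + (4 + 1)))) + 36796) = √((-1904 + (11351 + 2/(3 + 5))) + 36796) = √((-1904 + (11351 + 2/8)) + 36796) = √((-1904 + (11351 + 2*(⅛))) + 36796) = √((-1904 + (11351 + ¼)) + 36796) = √((-1904 + 45405/4) + 36796) = √(37789/4 + 36796) = √(184973/4) = √184973/2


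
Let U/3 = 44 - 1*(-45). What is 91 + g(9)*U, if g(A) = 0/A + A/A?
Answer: 358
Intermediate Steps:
U = 267 (U = 3*(44 - 1*(-45)) = 3*(44 + 45) = 3*89 = 267)
g(A) = 1 (g(A) = 0 + 1 = 1)
91 + g(9)*U = 91 + 1*267 = 91 + 267 = 358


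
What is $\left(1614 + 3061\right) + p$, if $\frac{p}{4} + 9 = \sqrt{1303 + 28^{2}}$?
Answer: $4639 + 4 \sqrt{2087} \approx 4821.7$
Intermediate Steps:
$p = -36 + 4 \sqrt{2087}$ ($p = -36 + 4 \sqrt{1303 + 28^{2}} = -36 + 4 \sqrt{1303 + 784} = -36 + 4 \sqrt{2087} \approx 146.73$)
$\left(1614 + 3061\right) + p = \left(1614 + 3061\right) - \left(36 - 4 \sqrt{2087}\right) = 4675 - \left(36 - 4 \sqrt{2087}\right) = 4639 + 4 \sqrt{2087}$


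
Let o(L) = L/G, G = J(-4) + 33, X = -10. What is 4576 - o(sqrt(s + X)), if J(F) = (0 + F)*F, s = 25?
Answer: 4576 - sqrt(15)/49 ≈ 4575.9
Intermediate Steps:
J(F) = F**2 (J(F) = F*F = F**2)
G = 49 (G = (-4)**2 + 33 = 16 + 33 = 49)
o(L) = L/49
4576 - o(sqrt(s + X)) = 4576 - sqrt(25 - 10)/49 = 4576 - sqrt(15)/49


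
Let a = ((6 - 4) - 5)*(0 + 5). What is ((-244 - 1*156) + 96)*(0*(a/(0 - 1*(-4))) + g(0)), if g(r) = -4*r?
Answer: 0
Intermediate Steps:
a = -15 (a = (2 - 5)*5 = -3*5 = -15)
((-244 - 1*156) + 96)*(0*(a/(0 - 1*(-4))) + g(0)) = ((-244 - 1*156) + 96)*(0*(-15/(0 - 1*(-4))) - 4*0) = ((-244 - 156) + 96)*(0*(-15/(0 + 4)) + 0) = (-400 + 96)*(0*(-15/4) + 0) = -304*(0*(-15*¼) + 0) = -304*(0*(-15/4) + 0) = -304*(0 + 0) = -304*0 = 0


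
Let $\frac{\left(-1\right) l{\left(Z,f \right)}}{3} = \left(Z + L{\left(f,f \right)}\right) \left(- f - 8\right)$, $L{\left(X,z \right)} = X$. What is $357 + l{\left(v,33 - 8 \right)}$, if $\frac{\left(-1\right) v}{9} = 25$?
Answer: $-19443$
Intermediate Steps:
$v = -225$ ($v = \left(-9\right) 25 = -225$)
$l{\left(Z,f \right)} = - 3 \left(-8 - f\right) \left(Z + f\right)$ ($l{\left(Z,f \right)} = - 3 \left(Z + f\right) \left(- f - 8\right) = - 3 \left(Z + f\right) \left(-8 - f\right) = - 3 \left(-8 - f\right) \left(Z + f\right)$)
$357 + l{\left(v,33 - 8 \right)} = 357 + \left(3 \left(33 - 8\right)^{2} + 24 \left(-225\right) + 24 \left(33 - 8\right) + 3 \left(-225\right) \left(33 - 8\right)\right) = 357 + \left(3 \left(33 - 8\right)^{2} - 5400 + 24 \left(33 - 8\right) + 3 \left(-225\right) \left(33 - 8\right)\right) = 357 + \left(3 \cdot 25^{2} - 5400 + 24 \cdot 25 + 3 \left(-225\right) 25\right) = 357 + \left(3 \cdot 625 - 5400 + 600 - 16875\right) = 357 + \left(1875 - 5400 + 600 - 16875\right) = 357 - 19800 = -19443$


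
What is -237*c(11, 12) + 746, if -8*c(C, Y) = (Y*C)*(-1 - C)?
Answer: -46180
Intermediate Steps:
c(C, Y) = -C*Y*(-1 - C)/8 (c(C, Y) = -Y*C*(-1 - C)/8 = -C*Y*(-1 - C)/8)
-237*c(11, 12) + 746 = -237*11*12*(1 + 11)/8 + 746 = -237*11*12*12/8 + 746 = -237*198 + 746 = -46926 + 746 = -46180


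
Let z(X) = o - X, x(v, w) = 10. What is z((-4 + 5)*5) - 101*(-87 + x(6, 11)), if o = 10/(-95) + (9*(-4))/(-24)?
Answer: 295389/38 ≈ 7773.4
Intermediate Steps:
o = 53/38 (o = 10*(-1/95) - 36*(-1/24) = -2/19 + 3/2 = 53/38 ≈ 1.3947)
z(X) = 53/38 - X
z((-4 + 5)*5) - 101*(-87 + x(6, 11)) = (53/38 - (-4 + 5)*5) - 101*(-87 + 10) = (53/38 - 5) - 101*(-77) = (53/38 - 1*5) + 7777 = (53/38 - 5) + 7777 = -137/38 + 7777 = 295389/38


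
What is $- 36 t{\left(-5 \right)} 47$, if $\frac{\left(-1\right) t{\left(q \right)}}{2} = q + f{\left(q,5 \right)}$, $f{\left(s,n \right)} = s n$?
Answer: $-101520$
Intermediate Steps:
$f{\left(s,n \right)} = n s$
$t{\left(q \right)} = - 12 q$ ($t{\left(q \right)} = - 2 \left(q + 5 q\right) = - 2 \cdot 6 q = - 12 q$)
$- 36 t{\left(-5 \right)} 47 = - 36 \left(\left(-12\right) \left(-5\right)\right) 47 = \left(-36\right) 60 \cdot 47 = \left(-2160\right) 47 = -101520$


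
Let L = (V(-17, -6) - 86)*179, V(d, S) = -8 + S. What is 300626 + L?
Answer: 282726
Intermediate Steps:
L = -17900 (L = ((-8 - 6) - 86)*179 = (-14 - 86)*179 = -100*179 = -17900)
300626 + L = 300626 - 17900 = 282726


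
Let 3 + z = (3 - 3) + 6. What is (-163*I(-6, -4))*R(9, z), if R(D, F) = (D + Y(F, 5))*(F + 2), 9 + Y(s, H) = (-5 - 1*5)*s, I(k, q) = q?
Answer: -97800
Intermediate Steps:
Y(s, H) = -9 - 10*s (Y(s, H) = -9 + (-5 - 1*5)*s = -9 + (-5 - 5)*s = -9 - 10*s)
z = 3 (z = -3 + ((3 - 3) + 6) = -3 + (0 + 6) = -3 + 6 = 3)
R(D, F) = (2 + F)*(-9 + D - 10*F) (R(D, F) = (D + (-9 - 10*F))*(F + 2) = (-9 + D - 10*F)*(2 + F) = (2 + F)*(-9 + D - 10*F))
(-163*I(-6, -4))*R(9, z) = (-163*(-4))*(-18 - 29*3 - 10*3² + 2*9 + 9*3) = 652*(-18 - 87 - 10*9 + 18 + 27) = 652*(-18 - 87 - 90 + 18 + 27) = 652*(-150) = -97800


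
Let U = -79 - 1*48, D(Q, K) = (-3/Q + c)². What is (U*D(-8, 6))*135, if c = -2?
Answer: -2897505/64 ≈ -45274.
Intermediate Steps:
D(Q, K) = (-2 - 3/Q)² (D(Q, K) = (-3/Q - 2)² = (-2 - 3/Q)²)
U = -127 (U = -79 - 48 = -127)
(U*D(-8, 6))*135 = -127*(3 + 2*(-8))²/(-8)²*135 = -127*(3 - 16)²/64*135 = -127*(-13)²/64*135 = -127*169/64*135 = -21463/64*135 = -2897505/64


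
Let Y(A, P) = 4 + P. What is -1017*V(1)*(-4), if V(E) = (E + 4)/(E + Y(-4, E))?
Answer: 3390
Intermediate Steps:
V(E) = (4 + E)/(4 + 2*E) (V(E) = (E + 4)/(E + (4 + E)) = (4 + E)/(4 + 2*E))
-1017*V(1)*(-4) = -1017*(4 + 1)/(2*(2 + 1))*(-4) = -1017*(½)*5/3*(-4) = -1017*(½)*(⅓)*5*(-4) = -1695*(-4)/2 = -1017*(-10/3) = 3390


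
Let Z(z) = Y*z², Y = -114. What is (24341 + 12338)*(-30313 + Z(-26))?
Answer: -3938480983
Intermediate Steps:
Z(z) = -114*z²
(24341 + 12338)*(-30313 + Z(-26)) = (24341 + 12338)*(-30313 - 114*(-26)²) = 36679*(-30313 - 114*676) = 36679*(-30313 - 77064) = 36679*(-107377) = -3938480983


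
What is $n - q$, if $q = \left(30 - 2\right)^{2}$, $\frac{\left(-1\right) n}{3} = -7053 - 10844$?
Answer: $52907$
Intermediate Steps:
$n = 53691$ ($n = - 3 \left(-7053 - 10844\right) = \left(-3\right) \left(-17897\right) = 53691$)
$q = 784$ ($q = 28^{2} = 784$)
$n - q = 53691 - 784 = 52907$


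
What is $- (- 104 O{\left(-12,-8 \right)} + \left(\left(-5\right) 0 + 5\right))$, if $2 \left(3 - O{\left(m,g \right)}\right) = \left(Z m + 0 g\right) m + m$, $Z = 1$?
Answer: $-6557$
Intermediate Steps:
$O{\left(m,g \right)} = 3 - \frac{m}{2} - \frac{m^{2}}{2}$ ($O{\left(m,g \right)} = 3 - \frac{\left(1 m + 0 g\right) m + m}{2} = 3 - \frac{\left(m + 0\right) m + m}{2} = 3 - \frac{m m + m}{2} = 3 - \frac{m^{2} + m}{2} = 3 - \frac{m + m^{2}}{2} = 3 - \left(\frac{m}{2} + \frac{m^{2}}{2}\right) = 3 - \frac{m}{2} - \frac{m^{2}}{2}$)
$- (- 104 O{\left(-12,-8 \right)} + \left(\left(-5\right) 0 + 5\right)) = - (- 104 \left(3 - -6 - \frac{\left(-12\right)^{2}}{2}\right) + \left(\left(-5\right) 0 + 5\right)) = - (- 104 \left(3 + 6 - 72\right) + \left(0 + 5\right)) = - (- 104 \left(3 + 6 - 72\right) + 5) = - (\left(-104\right) \left(-63\right) + 5) = - (6552 + 5) = \left(-1\right) 6557 = -6557$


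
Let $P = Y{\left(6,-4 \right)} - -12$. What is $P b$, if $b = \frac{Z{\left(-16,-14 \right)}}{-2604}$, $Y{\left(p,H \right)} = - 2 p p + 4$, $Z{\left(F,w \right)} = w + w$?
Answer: $- \frac{56}{93} \approx -0.60215$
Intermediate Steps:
$Z{\left(F,w \right)} = 2 w$
$Y{\left(p,H \right)} = 4 - 2 p^{2}$ ($Y{\left(p,H \right)} = - 2 p^{2} + 4 = 4 - 2 p^{2}$)
$b = \frac{1}{93}$ ($b = \frac{2 \left(-14\right)}{-2604} = \left(-28\right) \left(- \frac{1}{2604}\right) = \frac{1}{93} \approx 0.010753$)
$P = -56$ ($P = \left(4 - 2 \cdot 6^{2}\right) - -12 = \left(4 - 72\right) + 12 = -68 + 12 = -56$)
$P b = \left(-56\right) \frac{1}{93} = - \frac{56}{93}$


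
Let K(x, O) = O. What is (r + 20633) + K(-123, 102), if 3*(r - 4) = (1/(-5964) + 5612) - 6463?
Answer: 365986823/17892 ≈ 20455.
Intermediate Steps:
r = -5003797/17892 (r = 4 + ((1/(-5964) + 5612) - 6463)/3 = 4 + ((-1/5964 + 5612) - 6463)/3 = 4 + (33469967/5964 - 6463)/3 = 4 + (⅓)*(-5075365/5964) = 4 - 5075365/17892 = -5003797/17892 ≈ -279.67)
(r + 20633) + K(-123, 102) = (-5003797/17892 + 20633) + 102 = 364161839/17892 + 102 = 365986823/17892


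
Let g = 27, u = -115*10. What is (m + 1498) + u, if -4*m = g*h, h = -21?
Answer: 1959/4 ≈ 489.75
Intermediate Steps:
u = -1150
m = 567/4 (m = -27*(-21)/4 = -¼*(-567) = 567/4 ≈ 141.75)
(m + 1498) + u = (567/4 + 1498) - 1150 = 6559/4 - 1150 = 1959/4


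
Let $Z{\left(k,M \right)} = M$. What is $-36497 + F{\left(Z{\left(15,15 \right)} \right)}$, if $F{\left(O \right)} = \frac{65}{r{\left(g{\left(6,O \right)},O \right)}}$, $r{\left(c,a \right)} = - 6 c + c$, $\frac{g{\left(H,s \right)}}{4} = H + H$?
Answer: $- \frac{1751869}{48} \approx -36497.0$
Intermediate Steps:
$g{\left(H,s \right)} = 8 H$ ($g{\left(H,s \right)} = 4 \left(H + H\right) = 4 \cdot 2 H = 8 H$)
$r{\left(c,a \right)} = - 5 c$
$F{\left(O \right)} = - \frac{13}{48}$ ($F{\left(O \right)} = \frac{65}{\left(-5\right) 8 \cdot 6} = \frac{65}{\left(-5\right) 48} = \frac{65}{-240} = 65 \left(- \frac{1}{240}\right) = - \frac{13}{48}$)
$-36497 + F{\left(Z{\left(15,15 \right)} \right)} = -36497 - \frac{13}{48} = - \frac{1751869}{48}$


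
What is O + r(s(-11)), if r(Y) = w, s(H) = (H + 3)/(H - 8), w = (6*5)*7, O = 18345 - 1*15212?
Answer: 3343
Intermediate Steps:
O = 3133 (O = 18345 - 15212 = 3133)
w = 210 (w = 30*7 = 210)
s(H) = (3 + H)/(-8 + H)
r(Y) = 210
O + r(s(-11)) = 3133 + 210 = 3343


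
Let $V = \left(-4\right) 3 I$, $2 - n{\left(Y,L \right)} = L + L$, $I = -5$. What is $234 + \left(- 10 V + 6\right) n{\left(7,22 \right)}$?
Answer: $25182$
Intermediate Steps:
$n{\left(Y,L \right)} = 2 - 2 L$ ($n{\left(Y,L \right)} = 2 - \left(L + L\right) = 2 - 2 L$)
$V = 60$ ($V = \left(-4\right) 3 \left(-5\right) = \left(-12\right) \left(-5\right) = 60$)
$234 + \left(- 10 V + 6\right) n{\left(7,22 \right)} = 234 + \left(\left(-10\right) 60 + 6\right) \left(2 - 44\right) = 234 + \left(-600 + 6\right) \left(2 - 44\right) = 234 - -24948 = 234 + 24948 = 25182$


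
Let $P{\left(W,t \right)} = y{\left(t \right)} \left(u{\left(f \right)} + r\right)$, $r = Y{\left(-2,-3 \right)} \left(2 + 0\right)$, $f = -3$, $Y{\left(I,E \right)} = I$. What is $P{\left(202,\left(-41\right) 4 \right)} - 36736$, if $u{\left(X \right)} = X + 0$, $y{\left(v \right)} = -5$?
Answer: $-36701$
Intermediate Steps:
$u{\left(X \right)} = X$
$r = -4$ ($r = - 2 \left(2 + 0\right) = \left(-2\right) 2 = -4$)
$P{\left(W,t \right)} = 35$ ($P{\left(W,t \right)} = - 5 \left(-3 - 4\right) = \left(-5\right) \left(-7\right) = 35$)
$P{\left(202,\left(-41\right) 4 \right)} - 36736 = 35 - 36736 = -36701$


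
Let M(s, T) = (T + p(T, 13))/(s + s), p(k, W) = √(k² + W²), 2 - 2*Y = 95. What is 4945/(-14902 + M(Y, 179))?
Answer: -127486100505/384235230403 + 91977*√32210/384235230403 ≈ -0.33175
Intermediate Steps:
Y = -93/2 (Y = 1 - ½*95 = 1 - 95/2 = -93/2 ≈ -46.500)
p(k, W) = √(W² + k²)
M(s, T) = (T + √(169 + T²))/(2*s) (M(s, T) = (T + √(13² + T²))/(s + s) = (T + √(169 + T²))/((2*s)) = (T + √(169 + T²))*(1/(2*s)) = (T + √(169 + T²))/(2*s))
4945/(-14902 + M(Y, 179)) = 4945/(-14902 + (179 + √(169 + 179²))/(2*(-93/2))) = 4945/(-14902 + (½)*(-2/93)*(179 + √(169 + 32041))) = 4945/(-14902 + (½)*(-2/93)*(179 + √32210)) = 4945/(-14902 + (-179/93 - √32210/93)) = 4945/(-1386065/93 - √32210/93)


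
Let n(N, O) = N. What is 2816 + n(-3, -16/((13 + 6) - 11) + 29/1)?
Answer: 2813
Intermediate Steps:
2816 + n(-3, -16/((13 + 6) - 11) + 29/1) = 2816 - 3 = 2813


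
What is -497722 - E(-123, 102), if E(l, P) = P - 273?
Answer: -497551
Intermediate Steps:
E(l, P) = -273 + P
-497722 - E(-123, 102) = -497722 - (-273 + 102) = -497722 - 1*(-171) = -497722 + 171 = -497551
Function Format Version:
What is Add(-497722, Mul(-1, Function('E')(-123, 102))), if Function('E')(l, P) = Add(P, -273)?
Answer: -497551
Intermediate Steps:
Function('E')(l, P) = Add(-273, P)
Add(-497722, Mul(-1, Function('E')(-123, 102))) = Add(-497722, Mul(-1, Add(-273, 102))) = Add(-497722, Mul(-1, -171)) = Add(-497722, 171) = -497551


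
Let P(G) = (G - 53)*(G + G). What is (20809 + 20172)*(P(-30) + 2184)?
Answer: 293587884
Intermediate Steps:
P(G) = 2*G*(-53 + G) (P(G) = (-53 + G)*(2*G) = 2*G*(-53 + G))
(20809 + 20172)*(P(-30) + 2184) = (20809 + 20172)*(2*(-30)*(-53 - 30) + 2184) = 40981*(2*(-30)*(-83) + 2184) = 40981*(4980 + 2184) = 40981*7164 = 293587884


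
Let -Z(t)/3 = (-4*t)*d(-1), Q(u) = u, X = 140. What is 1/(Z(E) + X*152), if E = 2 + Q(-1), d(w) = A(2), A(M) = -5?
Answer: 1/21220 ≈ 4.7125e-5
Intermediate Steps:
d(w) = -5
E = 1 (E = 2 - 1 = 1)
Z(t) = -60*t (Z(t) = -3*(-4*t)*(-5) = -60*t)
1/(Z(E) + X*152) = 1/(-60*1 + 140*152) = 1/(-60 + 21280) = 1/21220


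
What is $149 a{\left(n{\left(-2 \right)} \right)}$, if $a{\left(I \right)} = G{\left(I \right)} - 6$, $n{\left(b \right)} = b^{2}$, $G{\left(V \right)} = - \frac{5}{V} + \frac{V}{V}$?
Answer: $- \frac{3725}{4} \approx -931.25$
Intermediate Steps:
$G{\left(V \right)} = 1 - \frac{5}{V}$ ($G{\left(V \right)} = - \frac{5}{V} + 1 = 1 - \frac{5}{V}$)
$a{\left(I \right)} = -6 + \frac{-5 + I}{I}$ ($a{\left(I \right)} = \frac{-5 + I}{I} - 6 = -6 + \frac{-5 + I}{I}$)
$149 a{\left(n{\left(-2 \right)} \right)} = 149 \left(-5 - \frac{5}{\left(-2\right)^{2}}\right) = 149 \left(-5 - \frac{5}{4}\right) = 149 \left(- \frac{25}{4}\right) = - \frac{3725}{4}$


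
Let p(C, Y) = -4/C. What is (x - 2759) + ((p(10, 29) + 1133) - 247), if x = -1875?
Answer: -18742/5 ≈ -3748.4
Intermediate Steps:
(x - 2759) + ((p(10, 29) + 1133) - 247) = (-1875 - 2759) + ((-4/10 + 1133) - 247) = -4634 + ((-4*⅒ + 1133) - 247) = -4634 + ((-⅖ + 1133) - 247) = -4634 + (5663/5 - 247) = -4634 + 4428/5 = -18742/5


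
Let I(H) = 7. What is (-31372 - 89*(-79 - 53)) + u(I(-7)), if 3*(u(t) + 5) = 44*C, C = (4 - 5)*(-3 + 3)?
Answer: -19629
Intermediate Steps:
C = 0 (C = -1*0 = 0)
u(t) = -5 (u(t) = -5 + (44*0)/3 = -5 + (⅓)*0 = -5 + 0 = -5)
(-31372 - 89*(-79 - 53)) + u(I(-7)) = (-31372 - 89*(-79 - 53)) - 5 = (-31372 - 89*(-132)) - 5 = (-31372 + 11748) - 5 = -19624 - 5 = -19629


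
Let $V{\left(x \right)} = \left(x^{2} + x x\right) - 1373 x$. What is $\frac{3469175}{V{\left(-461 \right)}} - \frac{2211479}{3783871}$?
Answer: $\frac{2157435390364}{800663319729} \approx 2.6946$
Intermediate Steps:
$V{\left(x \right)} = - 1373 x + 2 x^{2}$ ($V{\left(x \right)} = \left(x^{2} + x^{2}\right) - 1373 x = 2 x^{2} - 1373 x = - 1373 x + 2 x^{2}$)
$\frac{3469175}{V{\left(-461 \right)}} - \frac{2211479}{3783871} = \frac{3469175}{\left(-461\right) \left(-1373 + 2 \left(-461\right)\right)} - \frac{2211479}{3783871} = \frac{3469175}{\left(-461\right) \left(-1373 - 922\right)} - \frac{2211479}{3783871} = \frac{3469175}{\left(-461\right) \left(-2295\right)} - \frac{2211479}{3783871} = \frac{3469175}{1057995} - \frac{2211479}{3783871} = 3469175 \cdot \frac{1}{1057995} - \frac{2211479}{3783871} = \frac{693835}{211599} - \frac{2211479}{3783871} = \frac{2157435390364}{800663319729}$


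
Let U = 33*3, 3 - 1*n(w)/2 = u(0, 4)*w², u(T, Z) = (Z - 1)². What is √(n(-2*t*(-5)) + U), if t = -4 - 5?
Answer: I*√145695 ≈ 381.7*I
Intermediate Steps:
u(T, Z) = (-1 + Z)²
t = -9
n(w) = 6 - 18*w² (n(w) = 6 - 2*(-1 + 4)²*w² = 6 - 2*3²*w² = 6 - 18*w²)
U = 99
√(n(-2*t*(-5)) + U) = √((6 - 18*(-2*(-9)*(-5))²) + 99) = √((6 - 18*(18*(-5))²) + 99) = √((6 - 18*(-90)²) + 99) = √((6 - 18*8100) + 99) = √((6 - 145800) + 99) = √(-145794 + 99) = √(-145695) = I*√145695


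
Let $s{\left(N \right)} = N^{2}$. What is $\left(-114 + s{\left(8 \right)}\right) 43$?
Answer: $-2150$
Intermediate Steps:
$\left(-114 + s{\left(8 \right)}\right) 43 = \left(-114 + 8^{2}\right) 43 = \left(-114 + 64\right) 43 = \left(-50\right) 43 = -2150$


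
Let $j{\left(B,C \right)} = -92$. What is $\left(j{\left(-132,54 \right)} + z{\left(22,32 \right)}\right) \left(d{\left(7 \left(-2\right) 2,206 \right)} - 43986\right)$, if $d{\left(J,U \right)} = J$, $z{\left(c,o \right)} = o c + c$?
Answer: $-27904876$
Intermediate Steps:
$z{\left(c,o \right)} = c + c o$ ($z{\left(c,o \right)} = c o + c = c + c o$)
$\left(j{\left(-132,54 \right)} + z{\left(22,32 \right)}\right) \left(d{\left(7 \left(-2\right) 2,206 \right)} - 43986\right) = \left(-92 + 22 \left(1 + 32\right)\right) \left(7 \left(-2\right) 2 - 43986\right) = \left(-92 + 22 \cdot 33\right) \left(\left(-14\right) 2 - 43986\right) = \left(-92 + 726\right) \left(-28 - 43986\right) = 634 \left(-44014\right) = -27904876$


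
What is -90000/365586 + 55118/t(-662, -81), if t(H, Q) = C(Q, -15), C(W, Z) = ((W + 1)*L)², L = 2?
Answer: 1487197429/779916800 ≈ 1.9069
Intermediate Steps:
C(W, Z) = (2 + 2*W)² (C(W, Z) = ((W + 1)*2)² = ((1 + W)*2)² = (2 + 2*W)²)
t(H, Q) = 4*(1 + Q)²
-90000/365586 + 55118/t(-662, -81) = -90000/365586 + 55118/((4*(1 - 81)²)) = -90000*1/365586 + 55118/((4*(-80)²)) = -15000/60931 + 55118/((4*6400)) = -15000/60931 + 55118/25600 = -15000/60931 + 55118*(1/25600) = -15000/60931 + 27559/12800 = 1487197429/779916800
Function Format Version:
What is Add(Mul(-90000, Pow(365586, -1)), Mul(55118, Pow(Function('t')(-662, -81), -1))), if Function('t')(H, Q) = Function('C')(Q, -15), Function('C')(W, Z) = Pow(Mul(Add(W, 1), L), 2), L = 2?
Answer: Rational(1487197429, 779916800) ≈ 1.9069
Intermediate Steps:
Function('C')(W, Z) = Pow(Add(2, Mul(2, W)), 2) (Function('C')(W, Z) = Pow(Mul(Add(W, 1), 2), 2) = Pow(Mul(Add(1, W), 2), 2) = Pow(Add(2, Mul(2, W)), 2))
Function('t')(H, Q) = Mul(4, Pow(Add(1, Q), 2))
Add(Mul(-90000, Pow(365586, -1)), Mul(55118, Pow(Function('t')(-662, -81), -1))) = Add(Mul(-90000, Pow(365586, -1)), Mul(55118, Pow(Mul(4, Pow(Add(1, -81), 2)), -1))) = Add(Mul(-90000, Rational(1, 365586)), Mul(55118, Pow(Mul(4, Pow(-80, 2)), -1))) = Add(Rational(-15000, 60931), Mul(55118, Pow(Mul(4, 6400), -1))) = Add(Rational(-15000, 60931), Mul(55118, Pow(25600, -1))) = Add(Rational(-15000, 60931), Mul(55118, Rational(1, 25600))) = Add(Rational(-15000, 60931), Rational(27559, 12800)) = Rational(1487197429, 779916800)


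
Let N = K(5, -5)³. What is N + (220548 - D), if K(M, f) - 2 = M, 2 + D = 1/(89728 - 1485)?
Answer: 19492260998/88243 ≈ 2.2089e+5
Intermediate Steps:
D = -176485/88243 (D = -2 + 1/(89728 - 1485) = -2 + 1/88243 = -176485/88243 ≈ -2.0000)
K(M, f) = 2 + M
N = 343 (N = (2 + 5)³ = 7³ = 343)
N + (220548 - D) = 343 + (220548 - 1*(-176485/88243)) = 343 + (220548 + 176485/88243) = 343 + 19461993649/88243 = 19492260998/88243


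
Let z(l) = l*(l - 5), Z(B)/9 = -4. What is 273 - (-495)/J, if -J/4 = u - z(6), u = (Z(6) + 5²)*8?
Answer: 103143/376 ≈ 274.32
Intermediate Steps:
Z(B) = -36 (Z(B) = 9*(-4) = -36)
u = -88 (u = (-36 + 5²)*8 = (-36 + 25)*8 = -11*8 = -88)
z(l) = l*(-5 + l)
J = 376 (J = -4*(-88 - 6*(-5 + 6)) = -4*(-88 - 6) = -4*(-94) = 376)
273 - (-495)/J = 273 - (-495)/376 = 273 - 1*(-495/376) = 273 + 495/376 = 103143/376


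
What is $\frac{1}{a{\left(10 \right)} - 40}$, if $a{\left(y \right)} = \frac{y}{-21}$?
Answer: $- \frac{21}{850} \approx -0.024706$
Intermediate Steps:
$a{\left(y \right)} = - \frac{y}{21}$ ($a{\left(y \right)} = y \left(- \frac{1}{21}\right) = - \frac{y}{21}$)
$\frac{1}{a{\left(10 \right)} - 40} = \frac{1}{\left(- \frac{1}{21}\right) 10 - 40} = \frac{1}{- \frac{10}{21} - 40} = \frac{1}{- \frac{850}{21}} = - \frac{21}{850}$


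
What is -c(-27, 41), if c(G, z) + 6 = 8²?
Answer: -58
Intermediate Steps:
c(G, z) = 58 (c(G, z) = -6 + 8² = -6 + 64 = 58)
-c(-27, 41) = -1*58 = -58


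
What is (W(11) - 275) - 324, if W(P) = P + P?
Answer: -577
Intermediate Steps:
W(P) = 2*P
(W(11) - 275) - 324 = (2*11 - 275) - 324 = (22 - 275) - 324 = -253 - 324 = -577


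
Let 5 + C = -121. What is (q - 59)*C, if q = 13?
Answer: 5796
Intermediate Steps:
C = -126 (C = -5 - 121 = -126)
(q - 59)*C = (13 - 59)*(-126) = -46*(-126) = 5796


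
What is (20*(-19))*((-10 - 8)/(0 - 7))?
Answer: -6840/7 ≈ -977.14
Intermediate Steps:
(20*(-19))*((-10 - 8)/(0 - 7)) = -(-6840)/(-7) = -(-6840)*(-1)/7 = -380*18/7 = -6840/7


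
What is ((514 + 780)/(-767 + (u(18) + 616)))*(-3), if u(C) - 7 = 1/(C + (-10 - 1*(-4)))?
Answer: 46584/1727 ≈ 26.974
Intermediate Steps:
u(C) = 7 + 1/(-6 + C) (u(C) = 7 + 1/(C + (-10 - 1*(-4))) = 7 + 1/(C + (-10 + 4)) = 7 + 1/(C - 6) = 7 + 1/(-6 + C))
((514 + 780)/(-767 + (u(18) + 616)))*(-3) = ((514 + 780)/(-767 + ((-41 + 7*18)/(-6 + 18) + 616)))*(-3) = (1294/(-767 + ((-41 + 126)/12 + 616)))*(-3) = (1294/(-767 + ((1/12)*85 + 616)))*(-3) = (1294/(-767 + (85/12 + 616)))*(-3) = (1294/(-767 + 7477/12))*(-3) = (1294/(-1727/12))*(-3) = (1294*(-12/1727))*(-3) = -15528/1727*(-3) = 46584/1727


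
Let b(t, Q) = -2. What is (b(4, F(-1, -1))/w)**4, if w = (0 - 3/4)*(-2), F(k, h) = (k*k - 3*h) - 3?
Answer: 256/81 ≈ 3.1605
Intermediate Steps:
F(k, h) = -3 + k**2 - 3*h (F(k, h) = (k**2 - 3*h) - 3 = -3 + k**2 - 3*h)
w = 3/2 (w = (0 - 3*1/4)*(-2) = (0 - 3/4)*(-2) = -3/4*(-2) = 3/2 ≈ 1.5000)
(b(4, F(-1, -1))/w)**4 = (-2/3/2)**4 = (-2*2/3)**4 = (-4/3)**4 = 256/81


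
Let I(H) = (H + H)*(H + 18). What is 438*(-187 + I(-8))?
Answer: -151986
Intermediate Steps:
I(H) = 2*H*(18 + H) (I(H) = (2*H)*(18 + H) = 2*H*(18 + H))
438*(-187 + I(-8)) = 438*(-187 + 2*(-8)*(18 - 8)) = 438*(-187 + 2*(-8)*10) = 438*(-187 - 160) = 438*(-347) = -151986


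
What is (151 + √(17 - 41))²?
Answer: 22777 + 604*I*√6 ≈ 22777.0 + 1479.5*I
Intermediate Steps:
(151 + √(17 - 41))² = (151 + √(-24))² = (151 + 2*I*√6)²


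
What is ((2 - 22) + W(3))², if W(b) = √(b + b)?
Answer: (-20 + √6)² ≈ 308.02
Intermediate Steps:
W(b) = √2*√b (W(b) = √(2*b) = √2*√b)
((2 - 22) + W(3))² = ((2 - 22) + √2*√3)² = (-20 + √6)²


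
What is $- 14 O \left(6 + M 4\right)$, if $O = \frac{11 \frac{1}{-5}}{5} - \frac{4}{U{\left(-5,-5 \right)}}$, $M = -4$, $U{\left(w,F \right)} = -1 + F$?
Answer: $\frac{476}{15} \approx 31.733$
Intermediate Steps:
$O = \frac{17}{75}$ ($O = \frac{11 \frac{1}{-5}}{5} - \frac{4}{-1 - 5} = 11 \left(- \frac{1}{5}\right) \frac{1}{5} - \frac{4}{-6} = \left(- \frac{11}{5}\right) \frac{1}{5} - - \frac{2}{3} = - \frac{11}{25} + \frac{2}{3} = \frac{17}{75} \approx 0.22667$)
$- 14 O \left(6 + M 4\right) = \left(-14\right) \frac{17}{75} \left(6 - 16\right) = - \frac{238 \left(6 - 16\right)}{75} = \left(- \frac{238}{75}\right) \left(-10\right) = \frac{476}{15}$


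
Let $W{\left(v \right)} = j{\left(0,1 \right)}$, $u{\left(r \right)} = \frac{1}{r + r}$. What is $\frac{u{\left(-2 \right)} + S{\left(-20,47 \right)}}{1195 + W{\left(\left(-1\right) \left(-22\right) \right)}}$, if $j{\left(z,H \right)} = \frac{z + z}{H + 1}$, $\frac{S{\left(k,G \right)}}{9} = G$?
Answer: $\frac{1691}{4780} \approx 0.35377$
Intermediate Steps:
$S{\left(k,G \right)} = 9 G$
$u{\left(r \right)} = \frac{1}{2 r}$
$j{\left(z,H \right)} = \frac{2 z}{1 + H}$
$W{\left(v \right)} = 0$ ($W{\left(v \right)} = 2 \cdot 0 \frac{1}{1 + 1} = 2 \cdot 0 \cdot \frac{1}{2} = 0$)
$\frac{u{\left(-2 \right)} + S{\left(-20,47 \right)}}{1195 + W{\left(\left(-1\right) \left(-22\right) \right)}} = \frac{\frac{1}{2 \left(-2\right)} + 9 \cdot 47}{1195 + 0} = \frac{\frac{1}{2} \left(- \frac{1}{2}\right) + 423}{1195} = \left(- \frac{1}{4} + 423\right) \frac{1}{1195} = \frac{1691}{4} \cdot \frac{1}{1195} = \frac{1691}{4780}$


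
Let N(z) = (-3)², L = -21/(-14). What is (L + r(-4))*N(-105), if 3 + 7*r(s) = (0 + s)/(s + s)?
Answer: 72/7 ≈ 10.286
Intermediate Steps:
r(s) = -5/14 (r(s) = -3/7 + ((0 + s)/(s + s))/7 = -3/7 + (s/((2*s)))/7 = -3/7 + (s*(1/(2*s)))/7 = -3/7 + (⅐)*(½) = -3/7 + 1/14 = -5/14)
L = 3/2 (L = -21*(-1/14) = 3/2 ≈ 1.5000)
N(z) = 9
(L + r(-4))*N(-105) = (3/2 - 5/14)*9 = (8/7)*9 = 72/7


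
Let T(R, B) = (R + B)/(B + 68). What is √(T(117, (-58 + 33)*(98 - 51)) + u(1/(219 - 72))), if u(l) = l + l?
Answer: 2*√1616835/2583 ≈ 0.98455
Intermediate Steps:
u(l) = 2*l
T(R, B) = (B + R)/(68 + B)
√(T(117, (-58 + 33)*(98 - 51)) + u(1/(219 - 72))) = √(((-58 + 33)*(98 - 51) + 117)/(68 + (-58 + 33)*(98 - 51)) + 2/(219 - 72)) = √((-25*47 + 117)/(68 - 25*47) + 2/147) = √((-1175 + 117)/(68 - 1175) + 2*(1/147)) = √(-1058/(-1107) + 2/147) = √(-1/1107*(-1058) + 2/147) = √(1058/1107 + 2/147) = √(52580/54243) = 2*√1616835/2583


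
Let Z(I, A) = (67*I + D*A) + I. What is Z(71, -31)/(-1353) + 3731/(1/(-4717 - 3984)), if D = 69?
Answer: -43923024832/1353 ≈ -3.2463e+7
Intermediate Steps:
Z(I, A) = 68*I + 69*A (Z(I, A) = (67*I + 69*A) + I = 68*I + 69*A)
Z(71, -31)/(-1353) + 3731/(1/(-4717 - 3984)) = (68*71 + 69*(-31))/(-1353) + 3731/(1/(-4717 - 3984)) = (4828 - 2139)*(-1/1353) + 3731/(1/(-8701)) = 2689*(-1/1353) + 3731/(-1/8701) = -2689/1353 + 3731*(-8701) = -2689/1353 - 32463431 = -43923024832/1353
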